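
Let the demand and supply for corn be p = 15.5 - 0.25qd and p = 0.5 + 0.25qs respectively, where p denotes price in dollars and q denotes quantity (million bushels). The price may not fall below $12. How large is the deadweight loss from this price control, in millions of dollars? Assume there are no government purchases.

64

Rearranging demand gives qd = 62 - 4p; rearranging supply gives qs = 4p - 2. In a free market, 62 - 4p = 4p - 2 gives the equilibrium p* = 8, q* = 30.
Since 12 > 8, the floor is binding.
At p = 12: qd = 62 - 4·12 = 14 and qs = 4·12 - 2 = 46.
Quantity traded falls to 14. At q = 14 the demand price is (62 - 14)/4 = 12 and the supply price is (2 + 14)/4 = 4.
Deadweight loss = ½ · (12 - 4) · (30 - 14) = ½ · 8 · 16 = 64.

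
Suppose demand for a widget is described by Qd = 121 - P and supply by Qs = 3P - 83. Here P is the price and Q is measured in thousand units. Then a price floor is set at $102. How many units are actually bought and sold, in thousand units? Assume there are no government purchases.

19

Setting quantity demanded equal to quantity supplied, 121 - P = 3P - 83, gives P* = 51 and Q* = 70.
The floor of 102 is above the equilibrium price 51, so it binds.
At P = 102: Qd = 121 - 102 = 19 and Qs = 3·102 - 83 = 223.
The quantity actually transacted is the short side, demand: 19.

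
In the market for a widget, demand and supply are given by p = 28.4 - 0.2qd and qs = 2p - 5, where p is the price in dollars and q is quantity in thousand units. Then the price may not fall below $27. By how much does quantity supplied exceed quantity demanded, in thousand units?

42

Rearranging demand gives qd = 142 - 5p. Without the control the market clears where 142 - 5p = 2p - 5, i.e. p* = 21 and q* = 37.
Since 27 > 21, the floor is binding.
At p = 27: qd = 142 - 5·27 = 7 and qs = 2·27 - 5 = 49.
Surplus = qs - qd = 49 - 7 = 42.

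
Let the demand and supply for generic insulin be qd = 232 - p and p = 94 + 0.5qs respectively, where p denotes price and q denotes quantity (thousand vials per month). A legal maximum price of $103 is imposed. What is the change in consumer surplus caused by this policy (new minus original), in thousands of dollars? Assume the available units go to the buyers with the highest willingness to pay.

Rearranging supply gives qs = 2p - 188. Setting quantity demanded equal to quantity supplied, 232 - p = 2p - 188, gives p* = 140 and q* = 92.
Because the ceiling (103) lies below the market-clearing price, it is binding.
At p = 103: qd = 232 - 103 = 129 and qs = 2·103 - 188 = 18.
Consumer surplus without the control is ½ · (232 - 140) · 92 = 4232.
With the ceiling, 18 units are sold at 103 (assume they go to the highest-value buyers). The demand price at q = 18 is 214, so CS = ½ · [(232 - 103) + (214 - 103)] · 18 = 2160.
Change in consumer surplus = 2160 - 4232 = -2072.

-2072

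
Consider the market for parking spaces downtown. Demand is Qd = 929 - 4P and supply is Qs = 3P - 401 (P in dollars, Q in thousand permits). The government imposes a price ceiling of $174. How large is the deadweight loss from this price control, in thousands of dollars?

In a free market, 929 - 4P = 3P - 401 gives the equilibrium P* = 190, Q* = 169.
Since 174 < 190, the ceiling is binding.
At P = 174: Qd = 929 - 4·174 = 233 and Qs = 3·174 - 401 = 121.
Quantity traded falls to 121. At Q = 121 the demand price is (929 - 121)/4 = 202 and the supply price is (401 + 121)/3 = 174.
Deadweight loss = ½ · (202 - 174) · (169 - 121) = ½ · 28 · 48 = 672.

672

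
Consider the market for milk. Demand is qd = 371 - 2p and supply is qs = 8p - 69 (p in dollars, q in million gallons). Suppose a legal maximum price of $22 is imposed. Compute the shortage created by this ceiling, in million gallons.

220

In a free market, 371 - 2p = 8p - 69 gives the equilibrium p* = 44, q* = 283.
The ceiling of 22 is below the equilibrium price 44, so it binds.
At p = 22: qd = 371 - 2·22 = 327 and qs = 8·22 - 69 = 107.
Shortage = qd - qs = 327 - 107 = 220.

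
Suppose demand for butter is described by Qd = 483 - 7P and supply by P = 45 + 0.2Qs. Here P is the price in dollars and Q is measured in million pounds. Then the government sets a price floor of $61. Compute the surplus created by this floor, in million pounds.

Rearranging supply gives Qs = 5P - 225. Without the control the market clears where 483 - 7P = 5P - 225, i.e. P* = 59 and Q* = 70.
Because the floor (61) lies above the market-clearing price, it is binding.
At P = 61: Qd = 483 - 7·61 = 56 and Qs = 5·61 - 225 = 80.
Surplus = Qs - Qd = 80 - 56 = 24.

24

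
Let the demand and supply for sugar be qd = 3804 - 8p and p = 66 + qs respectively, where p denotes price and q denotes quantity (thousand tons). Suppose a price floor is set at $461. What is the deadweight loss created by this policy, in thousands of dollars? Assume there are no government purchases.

Rearranging supply gives qs = p - 66. Equilibrium: 3804 - 8p = p - 66, so 3870 = 9p and p* = 430, q* = 364.
Because the floor (461) lies above the market-clearing price, it is binding.
At p = 461: qd = 3804 - 8·461 = 116 and qs = 461 - 66 = 395.
Quantity traded falls to 116. At q = 116 the demand price is (3804 - 116)/8 = 461 and the supply price is 66 + 116 = 182.
Deadweight loss = ½ · (461 - 182) · (364 - 116) = ½ · 279 · 248 = 34596.

34596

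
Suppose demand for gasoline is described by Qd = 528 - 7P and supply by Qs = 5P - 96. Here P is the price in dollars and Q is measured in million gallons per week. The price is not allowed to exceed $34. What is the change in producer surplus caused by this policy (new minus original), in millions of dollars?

-2142

Setting quantity demanded equal to quantity supplied, 528 - 7P = 5P - 96, gives P* = 52 and Q* = 164.
The ceiling of 34 is below the equilibrium price 52, so it binds.
At P = 34: Qd = 528 - 7·34 = 290 and Qs = 5·34 - 96 = 74.
Producer surplus without the control is ½ · (52 - 19.2) · 164 = 2689.6.
With the ceiling, producers sell 74 units at 34, so PS = ½ · (34 - 19.2) · 74 = 547.6.
Change in producer surplus = 547.6 - 2689.6 = -2142.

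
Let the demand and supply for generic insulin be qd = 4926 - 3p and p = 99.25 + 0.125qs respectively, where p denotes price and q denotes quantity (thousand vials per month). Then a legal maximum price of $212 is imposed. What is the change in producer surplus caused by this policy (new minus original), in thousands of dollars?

Rearranging supply gives qs = 8p - 794. Setting quantity demanded equal to quantity supplied, 4926 - 3p = 8p - 794, gives p* = 520 and q* = 3366.
Because the ceiling (212) lies below the market-clearing price, it is binding.
At p = 212: qd = 4926 - 3·212 = 4290 and qs = 8·212 - 794 = 902.
Producer surplus without the control is ½ · (520 - 99.25) · 3366 = 708122.25.
With the ceiling, producers sell 902 units at 212, so PS = ½ · (212 - 99.25) · 902 = 50850.25.
Change in producer surplus = 50850.25 - 708122.25 = -657272.

-657272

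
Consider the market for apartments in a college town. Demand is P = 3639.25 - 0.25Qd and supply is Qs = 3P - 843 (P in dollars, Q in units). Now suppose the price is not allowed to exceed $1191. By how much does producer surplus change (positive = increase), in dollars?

Rearranging demand gives Qd = 14557 - 4P. Setting quantity demanded equal to quantity supplied, 14557 - 4P = 3P - 843, gives P* = 2200 and Q* = 5757.
The ceiling of 1191 is below the equilibrium price 2200, so it binds.
At P = 1191: Qd = 14557 - 4·1191 = 9793 and Qs = 3·1191 - 843 = 2730.
Producer surplus without the control is ½ · (2200 - 281) · 5757 = 5523841.5.
With the ceiling, producers sell 2730 units at 1191, so PS = ½ · (1191 - 281) · 2730 = 1242150.
Change in producer surplus = 1242150 - 5523841.5 = -4281691.5.

-4281691.5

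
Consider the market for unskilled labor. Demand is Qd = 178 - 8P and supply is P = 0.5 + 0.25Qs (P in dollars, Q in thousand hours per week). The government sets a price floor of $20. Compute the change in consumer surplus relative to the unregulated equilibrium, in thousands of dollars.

Rearranging supply gives Qs = 4P - 2. Equilibrium: 178 - 8P = 4P - 2, so 180 = 12P and P* = 15, Q* = 58.
The floor of 20 is above the equilibrium price 15, so it binds.
At P = 20: Qd = 178 - 8·20 = 18 and Qs = 4·20 - 2 = 78.
Consumer surplus without the control is ½ · (22.25 - 15) · 58 = 210.25.
With the floor, consumers buy 18 units at 20, so CS = ½ · (22.25 - 20) · 18 = 20.25.
Change in consumer surplus = 20.25 - 210.25 = -190.

-190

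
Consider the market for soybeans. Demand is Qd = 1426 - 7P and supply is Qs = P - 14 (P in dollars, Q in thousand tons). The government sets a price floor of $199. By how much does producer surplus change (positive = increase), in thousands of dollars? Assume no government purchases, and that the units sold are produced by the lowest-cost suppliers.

-8217.5

Without the control the market clears where 1426 - 7P = P - 14, i.e. P* = 180 and Q* = 166.
Because the floor (199) lies above the market-clearing price, it is binding.
At P = 199: Qd = 1426 - 7·199 = 33 and Qs = 199 - 14 = 185.
Producer surplus without the control is ½ · (180 - 14) · 166 = 13778.
With the floor, 33 units are sold at 199. The supply price at Q = 33 is 47, so PS = ½ · [(199 - 14) + (199 - 47)] · 33 = 5560.5.
Change in producer surplus = 5560.5 - 13778 = -8217.5.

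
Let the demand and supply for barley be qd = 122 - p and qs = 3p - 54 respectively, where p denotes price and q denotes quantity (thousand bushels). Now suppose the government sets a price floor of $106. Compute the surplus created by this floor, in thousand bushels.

248

Setting quantity demanded equal to quantity supplied, 122 - p = 3p - 54, gives p* = 44 and q* = 78.
Since 106 > 44, the floor is binding.
At p = 106: qd = 122 - 106 = 16 and qs = 3·106 - 54 = 264.
Surplus = qs - qd = 264 - 16 = 248.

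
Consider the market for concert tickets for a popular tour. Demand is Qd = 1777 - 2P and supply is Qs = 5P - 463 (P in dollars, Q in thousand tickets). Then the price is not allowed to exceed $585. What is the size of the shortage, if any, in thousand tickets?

Without the control the market clears where 1777 - 2P = 5P - 463, i.e. P* = 320 and Q* = 1137.
Since 585 is above P* = 320, the ceiling does not bind and the free-market outcome prevails.
Since the control does not bind, there is no shortage.

0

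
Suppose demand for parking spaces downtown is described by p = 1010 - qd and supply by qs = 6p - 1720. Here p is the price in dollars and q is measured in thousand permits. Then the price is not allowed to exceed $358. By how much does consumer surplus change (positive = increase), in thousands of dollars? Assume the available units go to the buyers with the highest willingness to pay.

Rearranging demand gives qd = 1010 - p. Equilibrium: 1010 - p = 6p - 1720, so 2730 = 7p and p* = 390, q* = 620.
The ceiling of 358 is below the equilibrium price 390, so it binds.
At p = 358: qd = 1010 - 358 = 652 and qs = 6·358 - 1720 = 428.
Consumer surplus without the control is ½ · (1010 - 390) · 620 = 192200.
With the ceiling, 428 units are sold at 358 (assume they go to the highest-value buyers). The demand price at q = 428 is 582, so CS = ½ · [(1010 - 358) + (582 - 358)] · 428 = 187464.
Change in consumer surplus = 187464 - 192200 = -4736.

-4736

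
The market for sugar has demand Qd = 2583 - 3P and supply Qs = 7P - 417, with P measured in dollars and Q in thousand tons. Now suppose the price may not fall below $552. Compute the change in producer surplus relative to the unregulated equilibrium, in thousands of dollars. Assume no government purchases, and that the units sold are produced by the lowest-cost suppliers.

192780

Equilibrium: 2583 - 3P = 7P - 417, so 3000 = 10P and P* = 300, Q* = 1683.
Since 552 > 300, the floor is binding.
At P = 552: Qd = 2583 - 3·552 = 927 and Qs = 7·552 - 417 = 3447.
Producer surplus without the control is ½ · (300 - 417/7) · 1683 = 2832489/14.
With the floor, 927 units are sold at 552. The supply price at Q = 927 is 192, so PS = ½ · [(552 - 417/7) + (552 - 192)] · 927 = 5531409/14.
Change in producer surplus = 5531409/14 - 2832489/14 = 192780.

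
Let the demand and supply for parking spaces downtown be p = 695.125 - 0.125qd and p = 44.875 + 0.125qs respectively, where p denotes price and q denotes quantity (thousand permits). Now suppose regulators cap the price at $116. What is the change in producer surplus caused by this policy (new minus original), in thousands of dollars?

-402590

Rearranging demand gives qd = 5561 - 8p; rearranging supply gives qs = 8p - 359. Without the control the market clears where 5561 - 8p = 8p - 359, i.e. p* = 370 and q* = 2601.
Since 116 < 370, the ceiling is binding.
At p = 116: qd = 5561 - 8·116 = 4633 and qs = 8·116 - 359 = 569.
Producer surplus without the control is ½ · (370 - 44.875) · 2601 = 422825.0625.
With the ceiling, producers sell 569 units at 116, so PS = ½ · (116 - 44.875) · 569 = 20235.0625.
Change in producer surplus = 20235.0625 - 422825.0625 = -402590.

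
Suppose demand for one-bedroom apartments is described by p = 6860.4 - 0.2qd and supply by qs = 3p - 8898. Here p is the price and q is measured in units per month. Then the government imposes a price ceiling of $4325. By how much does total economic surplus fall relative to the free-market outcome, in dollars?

Rearranging demand gives qd = 34302 - 5p. Equilibrium: 34302 - 5p = 3p - 8898, so 43200 = 8p and p* = 5400, q* = 7302.
Because the ceiling (4325) lies below the market-clearing price, it is binding.
At p = 4325: qd = 34302 - 5·4325 = 12677 and qs = 3·4325 - 8898 = 4077.
Quantity traded falls to 4077. At q = 4077 the demand price is (34302 - 4077)/5 = 6045 and the supply price is (8898 + 4077)/3 = 4325.
Deadweight loss = ½ · (6045 - 4325) · (7302 - 4077) = ½ · 1720 · 3225 = 2773500.

2773500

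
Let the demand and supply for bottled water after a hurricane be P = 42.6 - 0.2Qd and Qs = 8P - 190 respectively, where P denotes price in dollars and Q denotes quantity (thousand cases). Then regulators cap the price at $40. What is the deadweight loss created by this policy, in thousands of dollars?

Rearranging demand gives Qd = 213 - 5P. In a free market, 213 - 5P = 8P - 190 gives the equilibrium P* = 31, Q* = 58.
The ceiling of 40 is above the equilibrium price 31, so it is not binding; the market clears at P* = 31, Q* = 58.
Since the control does not bind, no trades are prevented and deadweight loss is zero.

0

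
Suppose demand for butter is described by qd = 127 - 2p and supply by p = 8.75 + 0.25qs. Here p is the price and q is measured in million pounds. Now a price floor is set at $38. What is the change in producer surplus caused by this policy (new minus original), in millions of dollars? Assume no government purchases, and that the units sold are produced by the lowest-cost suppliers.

Rearranging supply gives qs = 4p - 35. Equilibrium: 127 - 2p = 4p - 35, so 162 = 6p and p* = 27, q* = 73.
Since 38 > 27, the floor is binding.
At p = 38: qd = 127 - 2·38 = 51 and qs = 4·38 - 35 = 117.
Producer surplus without the control is ½ · (27 - 8.75) · 73 = 666.125.
With the floor, 51 units are sold at 38. The supply price at q = 51 is 21.5, so PS = ½ · [(38 - 8.75) + (38 - 21.5)] · 51 = 1166.625.
Change in producer surplus = 1166.625 - 666.125 = 500.5.

500.5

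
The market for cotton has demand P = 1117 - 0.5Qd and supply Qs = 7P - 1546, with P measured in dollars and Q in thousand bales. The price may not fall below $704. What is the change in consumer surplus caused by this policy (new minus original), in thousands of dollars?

Rearranging demand gives Qd = 2234 - 2P. Setting quantity demanded equal to quantity supplied, 2234 - 2P = 7P - 1546, gives P* = 420 and Q* = 1394.
The floor of 704 is above the equilibrium price 420, so it binds.
At P = 704: Qd = 2234 - 2·704 = 826 and Qs = 7·704 - 1546 = 3382.
Consumer surplus without the control is ½ · (1117 - 420) · 1394 = 485809.
With the floor, consumers buy 826 units at 704, so CS = ½ · (1117 - 704) · 826 = 170569.
Change in consumer surplus = 170569 - 485809 = -315240.

-315240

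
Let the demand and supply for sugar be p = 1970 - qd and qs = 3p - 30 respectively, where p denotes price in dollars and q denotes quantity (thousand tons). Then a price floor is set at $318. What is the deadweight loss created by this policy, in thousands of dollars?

0

Rearranging demand gives qd = 1970 - p. In a free market, 1970 - p = 3p - 30 gives the equilibrium p* = 500, q* = 1470.
Since 318 is below p* = 500, the floor does not bind and the free-market outcome prevails.
Since the control does not bind, no trades are prevented and deadweight loss is zero.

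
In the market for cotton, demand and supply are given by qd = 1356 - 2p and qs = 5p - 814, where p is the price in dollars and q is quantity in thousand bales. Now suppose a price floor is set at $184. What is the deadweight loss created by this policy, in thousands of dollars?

0

In a free market, 1356 - 2p = 5p - 814 gives the equilibrium p* = 310, q* = 736.
Since 184 is below p* = 310, the floor does not bind and the free-market outcome prevails.
Since the control does not bind, no trades are prevented and deadweight loss is zero.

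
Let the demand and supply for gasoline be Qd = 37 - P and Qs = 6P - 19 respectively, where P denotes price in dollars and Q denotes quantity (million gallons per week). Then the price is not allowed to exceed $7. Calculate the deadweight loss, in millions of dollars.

21

Without the control the market clears where 37 - P = 6P - 19, i.e. P* = 8 and Q* = 29.
The ceiling of 7 is below the equilibrium price 8, so it binds.
At P = 7: Qd = 37 - 7 = 30 and Qs = 6·7 - 19 = 23.
Quantity traded falls to 23. At Q = 23 the demand price is 37 - 23 = 14 and the supply price is (19 + 23)/6 = 7.
Deadweight loss = ½ · (14 - 7) · (29 - 23) = ½ · 7 · 6 = 21.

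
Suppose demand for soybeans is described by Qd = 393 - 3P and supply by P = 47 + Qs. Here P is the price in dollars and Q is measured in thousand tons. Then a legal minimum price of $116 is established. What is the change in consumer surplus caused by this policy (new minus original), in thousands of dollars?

-324

Rearranging supply gives Qs = P - 47. Without the control the market clears where 393 - 3P = P - 47, i.e. P* = 110 and Q* = 63.
The floor of 116 is above the equilibrium price 110, so it binds.
At P = 116: Qd = 393 - 3·116 = 45 and Qs = 116 - 47 = 69.
Consumer surplus without the control is ½ · (131 - 110) · 63 = 661.5.
With the floor, consumers buy 45 units at 116, so CS = ½ · (131 - 116) · 45 = 337.5.
Change in consumer surplus = 337.5 - 661.5 = -324.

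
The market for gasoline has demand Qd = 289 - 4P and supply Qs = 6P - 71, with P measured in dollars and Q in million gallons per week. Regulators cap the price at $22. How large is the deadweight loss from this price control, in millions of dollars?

Without the control the market clears where 289 - 4P = 6P - 71, i.e. P* = 36 and Q* = 145.
Since 22 < 36, the ceiling is binding.
At P = 22: Qd = 289 - 4·22 = 201 and Qs = 6·22 - 71 = 61.
Quantity traded falls to 61. At Q = 61 the demand price is (289 - 61)/4 = 57 and the supply price is (71 + 61)/6 = 22.
Deadweight loss = ½ · (57 - 22) · (145 - 61) = ½ · 35 · 84 = 1470.

1470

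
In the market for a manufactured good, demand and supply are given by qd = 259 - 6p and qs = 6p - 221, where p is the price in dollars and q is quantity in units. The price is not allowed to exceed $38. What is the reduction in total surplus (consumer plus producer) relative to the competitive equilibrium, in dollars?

In a free market, 259 - 6p = 6p - 221 gives the equilibrium p* = 40, q* = 19.
The ceiling of 38 is below the equilibrium price 40, so it binds.
At p = 38: qd = 259 - 6·38 = 31 and qs = 6·38 - 221 = 7.
Quantity traded falls to 7. At q = 7 the demand price is (259 - 7)/6 = 42 and the supply price is (221 + 7)/6 = 38.
Deadweight loss = ½ · (42 - 38) · (19 - 7) = ½ · 4 · 12 = 24.

24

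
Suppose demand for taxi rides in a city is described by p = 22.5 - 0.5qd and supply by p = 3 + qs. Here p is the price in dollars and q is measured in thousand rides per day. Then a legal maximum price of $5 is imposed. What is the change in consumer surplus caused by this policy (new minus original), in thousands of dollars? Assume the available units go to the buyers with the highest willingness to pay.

Rearranging demand gives qd = 45 - 2p; rearranging supply gives qs = p - 3. Equilibrium: 45 - 2p = p - 3, so 48 = 3p and p* = 16, q* = 13.
The ceiling of 5 is below the equilibrium price 16, so it binds.
At p = 5: qd = 45 - 2·5 = 35 and qs = 5 - 3 = 2.
Consumer surplus without the control is ½ · (22.5 - 16) · 13 = 42.25.
With the ceiling, 2 units are sold at 5 (assume they go to the highest-value buyers). The demand price at q = 2 is 21.5, so CS = ½ · [(22.5 - 5) + (21.5 - 5)] · 2 = 34.
Change in consumer surplus = 34 - 42.25 = -8.25.

-8.25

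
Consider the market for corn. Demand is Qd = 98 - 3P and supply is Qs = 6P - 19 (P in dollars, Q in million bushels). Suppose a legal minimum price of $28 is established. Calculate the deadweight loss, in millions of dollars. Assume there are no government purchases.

Setting quantity demanded equal to quantity supplied, 98 - 3P = 6P - 19, gives P* = 13 and Q* = 59.
The floor of 28 is above the equilibrium price 13, so it binds.
At P = 28: Qd = 98 - 3·28 = 14 and Qs = 6·28 - 19 = 149.
Quantity traded falls to 14. At Q = 14 the demand price is (98 - 14)/3 = 28 and the supply price is (19 + 14)/6 = 5.5.
Deadweight loss = ½ · (28 - 5.5) · (59 - 14) = ½ · 22.5 · 45 = 506.25.

506.25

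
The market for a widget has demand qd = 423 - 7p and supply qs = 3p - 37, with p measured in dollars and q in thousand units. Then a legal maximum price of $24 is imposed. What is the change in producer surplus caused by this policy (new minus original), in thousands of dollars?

-1496

Without the control the market clears where 423 - 7p = 3p - 37, i.e. p* = 46 and q* = 101.
The ceiling of 24 is below the equilibrium price 46, so it binds.
At p = 24: qd = 423 - 7·24 = 255 and qs = 3·24 - 37 = 35.
Producer surplus without the control is ½ · (46 - 37/3) · 101 = 10201/6.
With the ceiling, producers sell 35 units at 24, so PS = ½ · (24 - 37/3) · 35 = 1225/6.
Change in producer surplus = 1225/6 - 10201/6 = -1496.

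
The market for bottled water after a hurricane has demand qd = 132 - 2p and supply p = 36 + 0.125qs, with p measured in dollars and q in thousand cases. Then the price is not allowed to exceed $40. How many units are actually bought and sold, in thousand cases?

32

Rearranging supply gives qs = 8p - 288. In a free market, 132 - 2p = 8p - 288 gives the equilibrium p* = 42, q* = 48.
The ceiling of 40 is below the equilibrium price 42, so it binds.
At p = 40: qd = 132 - 2·40 = 52 and qs = 8·40 - 288 = 32.
The quantity actually transacted is the short side, supply: 32.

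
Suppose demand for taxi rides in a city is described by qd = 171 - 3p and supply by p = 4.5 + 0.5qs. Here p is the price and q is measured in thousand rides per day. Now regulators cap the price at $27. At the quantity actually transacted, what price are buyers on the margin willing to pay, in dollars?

42

Rearranging supply gives qs = 2p - 9. Equilibrium: 171 - 3p = 2p - 9, so 180 = 5p and p* = 36, q* = 63.
Since 27 < 36, the ceiling is binding.
At p = 27: qd = 171 - 3·27 = 90 and qs = 2·27 - 9 = 45.
Only 45 units reach the market. On the demand curve, the marginal buyer's willingness to pay at q = 45 is (171 - 45)/3 = 42.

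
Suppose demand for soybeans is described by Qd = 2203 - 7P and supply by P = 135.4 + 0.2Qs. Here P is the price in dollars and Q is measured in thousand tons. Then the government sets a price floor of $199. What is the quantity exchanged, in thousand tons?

Rearranging supply gives Qs = 5P - 677. Without the control the market clears where 2203 - 7P = 5P - 677, i.e. P* = 240 and Q* = 523.
Since 199 is below P* = 240, the floor does not bind and the free-market outcome prevails.

523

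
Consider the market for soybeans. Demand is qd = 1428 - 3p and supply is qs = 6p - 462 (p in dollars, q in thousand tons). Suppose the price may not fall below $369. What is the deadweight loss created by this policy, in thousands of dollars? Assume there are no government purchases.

56882.25

Without the control the market clears where 1428 - 3p = 6p - 462, i.e. p* = 210 and q* = 798.
The floor of 369 is above the equilibrium price 210, so it binds.
At p = 369: qd = 1428 - 3·369 = 321 and qs = 6·369 - 462 = 1752.
Quantity traded falls to 321. At q = 321 the demand price is (1428 - 321)/3 = 369 and the supply price is (462 + 321)/6 = 130.5.
Deadweight loss = ½ · (369 - 130.5) · (798 - 321) = ½ · 238.5 · 477 = 56882.25.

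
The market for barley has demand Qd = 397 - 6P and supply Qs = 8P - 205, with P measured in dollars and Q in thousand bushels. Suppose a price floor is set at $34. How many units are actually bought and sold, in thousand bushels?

139

Setting quantity demanded equal to quantity supplied, 397 - 6P = 8P - 205, gives P* = 43 and Q* = 139.
The floor of 34 is below the equilibrium price 43, so it is not binding; the market clears at P* = 43, Q* = 139.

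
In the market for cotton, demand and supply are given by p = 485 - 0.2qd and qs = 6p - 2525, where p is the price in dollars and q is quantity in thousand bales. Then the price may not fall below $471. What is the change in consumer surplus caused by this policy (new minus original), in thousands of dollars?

Rearranging demand gives qd = 2425 - 5p. Without the control the market clears where 2425 - 5p = 6p - 2525, i.e. p* = 450 and q* = 175.
Because the floor (471) lies above the market-clearing price, it is binding.
At p = 471: qd = 2425 - 5·471 = 70 and qs = 6·471 - 2525 = 301.
Consumer surplus without the control is ½ · (485 - 450) · 175 = 3062.5.
With the floor, consumers buy 70 units at 471, so CS = ½ · (485 - 471) · 70 = 490.
Change in consumer surplus = 490 - 3062.5 = -2572.5.

-2572.5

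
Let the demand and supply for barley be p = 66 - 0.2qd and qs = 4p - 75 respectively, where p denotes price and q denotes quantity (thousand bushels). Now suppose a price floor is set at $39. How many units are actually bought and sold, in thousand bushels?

105

Rearranging demand gives qd = 330 - 5p. Setting quantity demanded equal to quantity supplied, 330 - 5p = 4p - 75, gives p* = 45 and q* = 105.
Since 39 is below p* = 45, the floor does not bind and the free-market outcome prevails.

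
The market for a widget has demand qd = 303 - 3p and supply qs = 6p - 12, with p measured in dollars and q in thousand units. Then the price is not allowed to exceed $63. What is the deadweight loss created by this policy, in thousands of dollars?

0

In a free market, 303 - 3p = 6p - 12 gives the equilibrium p* = 35, q* = 198.
The ceiling of 63 is above the equilibrium price 35, so it is not binding; the market clears at p* = 35, q* = 198.
Since the control does not bind, no trades are prevented and deadweight loss is zero.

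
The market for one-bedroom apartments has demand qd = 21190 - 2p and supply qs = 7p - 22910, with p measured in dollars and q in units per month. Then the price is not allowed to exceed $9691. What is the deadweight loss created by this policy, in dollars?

Setting quantity demanded equal to quantity supplied, 21190 - 2p = 7p - 22910, gives p* = 4900 and q* = 11390.
Since 9691 is above p* = 4900, the ceiling does not bind and the free-market outcome prevails.
Since the control does not bind, no trades are prevented and deadweight loss is zero.

0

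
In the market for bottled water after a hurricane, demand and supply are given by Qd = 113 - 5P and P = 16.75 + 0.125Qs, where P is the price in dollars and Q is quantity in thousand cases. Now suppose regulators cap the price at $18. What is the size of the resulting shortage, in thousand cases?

Rearranging supply gives Qs = 8P - 134. Without the control the market clears where 113 - 5P = 8P - 134, i.e. P* = 19 and Q* = 18.
Since 18 < 19, the ceiling is binding.
At P = 18: Qd = 113 - 5·18 = 23 and Qs = 8·18 - 134 = 10.
Shortage = Qd - Qs = 23 - 10 = 13.

13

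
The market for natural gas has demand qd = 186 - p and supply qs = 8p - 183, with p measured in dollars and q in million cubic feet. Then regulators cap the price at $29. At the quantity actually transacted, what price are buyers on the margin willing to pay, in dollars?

137

Setting quantity demanded equal to quantity supplied, 186 - p = 8p - 183, gives p* = 41 and q* = 145.
Because the ceiling (29) lies below the market-clearing price, it is binding.
At p = 29: qd = 186 - 29 = 157 and qs = 8·29 - 183 = 49.
Only 49 units reach the market. On the demand curve, the marginal buyer's willingness to pay at q = 49 is (186 - 49) = 137.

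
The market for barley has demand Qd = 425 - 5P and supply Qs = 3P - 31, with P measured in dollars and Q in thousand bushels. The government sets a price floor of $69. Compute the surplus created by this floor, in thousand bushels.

96

In a free market, 425 - 5P = 3P - 31 gives the equilibrium P* = 57, Q* = 140.
Since 69 > 57, the floor is binding.
At P = 69: Qd = 425 - 5·69 = 80 and Qs = 3·69 - 31 = 176.
Surplus = Qs - Qd = 176 - 80 = 96.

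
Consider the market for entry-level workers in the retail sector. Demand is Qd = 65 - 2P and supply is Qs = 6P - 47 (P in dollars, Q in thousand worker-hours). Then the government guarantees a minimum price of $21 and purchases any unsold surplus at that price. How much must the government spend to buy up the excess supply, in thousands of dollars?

1176

Setting quantity demanded equal to quantity supplied, 65 - 2P = 6P - 47, gives P* = 14 and Q* = 37.
Since 21 > 14, the floor is binding.
At P = 21: Qd = 65 - 2·21 = 23 and Qs = 6·21 - 47 = 79.
Surplus = Qs - Qd = 56.
Government expenditure = surplus × support price = 56 × 21 = 1176.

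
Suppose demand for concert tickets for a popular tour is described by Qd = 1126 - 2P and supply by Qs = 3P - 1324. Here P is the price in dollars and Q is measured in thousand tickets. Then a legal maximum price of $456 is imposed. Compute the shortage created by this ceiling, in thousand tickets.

170

Setting quantity demanded equal to quantity supplied, 1126 - 2P = 3P - 1324, gives P* = 490 and Q* = 146.
The ceiling of 456 is below the equilibrium price 490, so it binds.
At P = 456: Qd = 1126 - 2·456 = 214 and Qs = 3·456 - 1324 = 44.
Shortage = Qd - Qs = 214 - 44 = 170.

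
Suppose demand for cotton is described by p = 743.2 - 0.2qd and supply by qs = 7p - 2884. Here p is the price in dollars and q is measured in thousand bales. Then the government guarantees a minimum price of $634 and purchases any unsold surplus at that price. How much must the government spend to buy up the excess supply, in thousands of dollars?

Rearranging demand gives qd = 3716 - 5p. Equilibrium: 3716 - 5p = 7p - 2884, so 6600 = 12p and p* = 550, q* = 966.
Since 634 > 550, the floor is binding.
At p = 634: qd = 3716 - 5·634 = 546 and qs = 7·634 - 2884 = 1554.
Surplus = qs - qd = 1008.
Government expenditure = surplus × support price = 1008 × 634 = 639072.

639072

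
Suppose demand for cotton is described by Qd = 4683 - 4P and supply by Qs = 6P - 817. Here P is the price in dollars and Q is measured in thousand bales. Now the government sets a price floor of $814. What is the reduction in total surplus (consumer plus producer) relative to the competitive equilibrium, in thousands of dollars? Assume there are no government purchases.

Without the control the market clears where 4683 - 4P = 6P - 817, i.e. P* = 550 and Q* = 2483.
The floor of 814 is above the equilibrium price 550, so it binds.
At P = 814: Qd = 4683 - 4·814 = 1427 and Qs = 6·814 - 817 = 4067.
Quantity traded falls to 1427. At Q = 1427 the demand price is (4683 - 1427)/4 = 814 and the supply price is (817 + 1427)/6 = 374.
Deadweight loss = ½ · (814 - 374) · (2483 - 1427) = ½ · 440 · 1056 = 232320.

232320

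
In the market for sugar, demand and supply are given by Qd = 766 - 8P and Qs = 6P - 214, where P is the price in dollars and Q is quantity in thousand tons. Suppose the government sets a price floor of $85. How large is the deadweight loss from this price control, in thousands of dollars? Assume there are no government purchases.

Equilibrium: 766 - 8P = 6P - 214, so 980 = 14P and P* = 70, Q* = 206.
The floor of 85 is above the equilibrium price 70, so it binds.
At P = 85: Qd = 766 - 8·85 = 86 and Qs = 6·85 - 214 = 296.
Quantity traded falls to 86. At Q = 86 the demand price is (766 - 86)/8 = 85 and the supply price is (214 + 86)/6 = 50.
Deadweight loss = ½ · (85 - 50) · (206 - 86) = ½ · 35 · 120 = 2100.

2100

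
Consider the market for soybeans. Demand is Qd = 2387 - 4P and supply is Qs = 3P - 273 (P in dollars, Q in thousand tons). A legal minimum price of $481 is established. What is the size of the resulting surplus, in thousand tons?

Setting quantity demanded equal to quantity supplied, 2387 - 4P = 3P - 273, gives P* = 380 and Q* = 867.
Because the floor (481) lies above the market-clearing price, it is binding.
At P = 481: Qd = 2387 - 4·481 = 463 and Qs = 3·481 - 273 = 1170.
Surplus = Qs - Qd = 1170 - 463 = 707.

707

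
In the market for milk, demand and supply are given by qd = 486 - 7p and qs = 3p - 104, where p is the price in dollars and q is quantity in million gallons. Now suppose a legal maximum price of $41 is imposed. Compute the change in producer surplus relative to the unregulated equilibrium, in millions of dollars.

-828

Setting quantity demanded equal to quantity supplied, 486 - 7p = 3p - 104, gives p* = 59 and q* = 73.
The ceiling of 41 is below the equilibrium price 59, so it binds.
At p = 41: qd = 486 - 7·41 = 199 and qs = 3·41 - 104 = 19.
Producer surplus without the control is ½ · (59 - 104/3) · 73 = 5329/6.
With the ceiling, producers sell 19 units at 41, so PS = ½ · (41 - 104/3) · 19 = 361/6.
Change in producer surplus = 361/6 - 5329/6 = -828.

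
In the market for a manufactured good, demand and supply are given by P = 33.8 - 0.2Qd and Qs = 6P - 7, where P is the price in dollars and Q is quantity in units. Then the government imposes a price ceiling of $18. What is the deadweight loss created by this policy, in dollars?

0

Rearranging demand gives Qd = 169 - 5P. Equilibrium: 169 - 5P = 6P - 7, so 176 = 11P and P* = 16, Q* = 89.
The ceiling of 18 is above the equilibrium price 16, so it is not binding; the market clears at P* = 16, Q* = 89.
Since the control does not bind, no trades are prevented and deadweight loss is zero.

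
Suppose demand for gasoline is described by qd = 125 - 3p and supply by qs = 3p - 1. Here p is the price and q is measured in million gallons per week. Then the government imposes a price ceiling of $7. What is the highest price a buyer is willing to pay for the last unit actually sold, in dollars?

35

Setting quantity demanded equal to quantity supplied, 125 - 3p = 3p - 1, gives p* = 21 and q* = 62.
Since 7 < 21, the ceiling is binding.
At p = 7: qd = 125 - 3·7 = 104 and qs = 3·7 - 1 = 20.
Only 20 units reach the market. On the demand curve, the marginal buyer's willingness to pay at q = 20 is (125 - 20)/3 = 35.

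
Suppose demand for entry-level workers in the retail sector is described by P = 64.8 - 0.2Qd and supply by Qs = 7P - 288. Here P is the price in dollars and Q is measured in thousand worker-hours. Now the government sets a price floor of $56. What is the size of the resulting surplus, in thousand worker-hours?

60

Rearranging demand gives Qd = 324 - 5P. In a free market, 324 - 5P = 7P - 288 gives the equilibrium P* = 51, Q* = 69.
Because the floor (56) lies above the market-clearing price, it is binding.
At P = 56: Qd = 324 - 5·56 = 44 and Qs = 7·56 - 288 = 104.
Surplus = Qs - Qd = 104 - 44 = 60.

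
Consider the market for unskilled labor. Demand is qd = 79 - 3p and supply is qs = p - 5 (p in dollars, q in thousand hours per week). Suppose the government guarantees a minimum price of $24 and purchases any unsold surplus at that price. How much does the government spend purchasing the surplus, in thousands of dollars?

288

Setting quantity demanded equal to quantity supplied, 79 - 3p = p - 5, gives p* = 21 and q* = 16.
Because the floor (24) lies above the market-clearing price, it is binding.
At p = 24: qd = 79 - 3·24 = 7 and qs = 24 - 5 = 19.
Surplus = qs - qd = 12.
Government expenditure = surplus × support price = 12 × 24 = 288.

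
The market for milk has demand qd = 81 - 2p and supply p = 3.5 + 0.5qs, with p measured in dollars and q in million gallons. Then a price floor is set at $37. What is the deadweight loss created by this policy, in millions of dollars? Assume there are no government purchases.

Rearranging supply gives qs = 2p - 7. Without the control the market clears where 81 - 2p = 2p - 7, i.e. p* = 22 and q* = 37.
Because the floor (37) lies above the market-clearing price, it is binding.
At p = 37: qd = 81 - 2·37 = 7 and qs = 2·37 - 7 = 67.
Quantity traded falls to 7. At q = 7 the demand price is (81 - 7)/2 = 37 and the supply price is (7 + 7)/2 = 7.
Deadweight loss = ½ · (37 - 7) · (37 - 7) = ½ · 30 · 30 = 450.

450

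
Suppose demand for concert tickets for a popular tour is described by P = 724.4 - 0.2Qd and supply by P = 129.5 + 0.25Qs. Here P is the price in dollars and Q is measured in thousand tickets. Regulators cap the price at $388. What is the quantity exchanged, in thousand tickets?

Rearranging demand gives Qd = 3622 - 5P; rearranging supply gives Qs = 4P - 518. Without the control the market clears where 3622 - 5P = 4P - 518, i.e. P* = 460 and Q* = 1322.
The ceiling of 388 is below the equilibrium price 460, so it binds.
At P = 388: Qd = 3622 - 5·388 = 1682 and Qs = 4·388 - 518 = 1034.
The quantity actually transacted is the short side, supply: 1034.

1034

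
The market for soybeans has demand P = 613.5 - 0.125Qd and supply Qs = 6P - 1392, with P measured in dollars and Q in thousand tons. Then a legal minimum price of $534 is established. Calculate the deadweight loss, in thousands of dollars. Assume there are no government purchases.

65856

Rearranging demand gives Qd = 4908 - 8P. Without the control the market clears where 4908 - 8P = 6P - 1392, i.e. P* = 450 and Q* = 1308.
The floor of 534 is above the equilibrium price 450, so it binds.
At P = 534: Qd = 4908 - 8·534 = 636 and Qs = 6·534 - 1392 = 1812.
Quantity traded falls to 636. At Q = 636 the demand price is (4908 - 636)/8 = 534 and the supply price is (1392 + 636)/6 = 338.
Deadweight loss = ½ · (534 - 338) · (1308 - 636) = ½ · 196 · 672 = 65856.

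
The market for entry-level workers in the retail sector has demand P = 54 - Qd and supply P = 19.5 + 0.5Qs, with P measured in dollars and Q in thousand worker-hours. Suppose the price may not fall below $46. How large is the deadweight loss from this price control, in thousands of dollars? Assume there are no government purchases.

168.75

Rearranging demand gives Qd = 54 - P; rearranging supply gives Qs = 2P - 39. Without the control the market clears where 54 - P = 2P - 39, i.e. P* = 31 and Q* = 23.
Because the floor (46) lies above the market-clearing price, it is binding.
At P = 46: Qd = 54 - 46 = 8 and Qs = 2·46 - 39 = 53.
Quantity traded falls to 8. At Q = 8 the demand price is 54 - 8 = 46 and the supply price is (39 + 8)/2 = 23.5.
Deadweight loss = ½ · (46 - 23.5) · (23 - 8) = ½ · 22.5 · 15 = 168.75.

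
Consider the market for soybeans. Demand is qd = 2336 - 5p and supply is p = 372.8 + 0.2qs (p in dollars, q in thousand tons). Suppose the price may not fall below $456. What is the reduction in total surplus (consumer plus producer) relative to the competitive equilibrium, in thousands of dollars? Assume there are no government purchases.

Rearranging supply gives qs = 5p - 1864. In a free market, 2336 - 5p = 5p - 1864 gives the equilibrium p* = 420, q* = 236.
Because the floor (456) lies above the market-clearing price, it is binding.
At p = 456: qd = 2336 - 5·456 = 56 and qs = 5·456 - 1864 = 416.
Quantity traded falls to 56. At q = 56 the demand price is (2336 - 56)/5 = 456 and the supply price is (1864 + 56)/5 = 384.
Deadweight loss = ½ · (456 - 384) · (236 - 56) = ½ · 72 · 180 = 6480.

6480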